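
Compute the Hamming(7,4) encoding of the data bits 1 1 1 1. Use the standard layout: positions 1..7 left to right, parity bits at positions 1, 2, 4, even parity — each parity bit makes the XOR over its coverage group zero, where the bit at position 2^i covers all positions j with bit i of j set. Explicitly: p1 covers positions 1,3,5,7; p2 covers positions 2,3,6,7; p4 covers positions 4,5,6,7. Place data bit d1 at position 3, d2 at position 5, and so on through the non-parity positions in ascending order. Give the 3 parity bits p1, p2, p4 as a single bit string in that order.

Place data bits at non-power-of-two positions: b3=1, b5=1, b6=1, b7=1.
p1 = XOR of data positions {3,5,7} = 1⊕1⊕1 = 1
p2 = XOR of data positions {3,6,7} = 1⊕1⊕1 = 1
p4 = XOR of data positions {5,6,7} = 1⊕1⊕1 = 1
Parity bits p1,p2,p4 = 111

111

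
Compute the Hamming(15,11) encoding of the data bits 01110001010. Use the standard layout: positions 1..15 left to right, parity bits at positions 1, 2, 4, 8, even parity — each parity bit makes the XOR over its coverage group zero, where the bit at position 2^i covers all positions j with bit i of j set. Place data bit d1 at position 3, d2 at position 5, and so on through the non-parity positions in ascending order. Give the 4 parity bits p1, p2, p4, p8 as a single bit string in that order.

0110

Place data bits at non-power-of-two positions: b3=0, b5=1, b6=1, b7=1, b9=0, b10=0, b11=0, b12=1, b13=0, b14=1, b15=0.
p1 = XOR of data positions {3,5,7,9,11,13,15} = 0⊕1⊕1⊕0⊕0⊕0⊕0 = 0
p2 = XOR of data positions {3,6,7,10,11,14,15} = 0⊕1⊕1⊕0⊕0⊕1⊕0 = 1
p4 = XOR of data positions {5,6,7,12,13,14,15} = 1⊕1⊕1⊕1⊕0⊕1⊕0 = 1
p8 = XOR of data positions {9,10,11,12,13,14,15} = 0⊕0⊕0⊕1⊕0⊕1⊕0 = 0
Parity bits p1,p2,p4,p8 = 0110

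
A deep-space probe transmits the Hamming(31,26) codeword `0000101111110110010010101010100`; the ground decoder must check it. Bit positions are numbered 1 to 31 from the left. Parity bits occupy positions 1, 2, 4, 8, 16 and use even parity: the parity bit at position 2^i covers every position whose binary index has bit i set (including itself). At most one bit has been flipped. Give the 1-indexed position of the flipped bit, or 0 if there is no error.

0

s1: b1⊕b3⊕b5⊕b7⊕b9⊕b11⊕b13⊕b15⊕b17⊕b19⊕b21⊕b23⊕b25⊕b27⊕b29⊕b31 = 0⊕0⊕1⊕1⊕1⊕1⊕0⊕1⊕0⊕0⊕1⊕1⊕1⊕1⊕1⊕0 = 0
s2: b2⊕b3⊕b6⊕b7⊕b10⊕b11⊕b14⊕b15⊕b18⊕b19⊕b22⊕b23⊕b26⊕b27⊕b30⊕b31 = 0⊕0⊕0⊕1⊕1⊕1⊕1⊕1⊕1⊕0⊕0⊕1⊕0⊕1⊕0⊕0 = 0
s4: b4⊕b5⊕b6⊕b7⊕b12⊕b13⊕b14⊕b15⊕b20⊕b21⊕b22⊕b23⊕b28⊕b29⊕b30⊕b31 = 0⊕1⊕0⊕1⊕1⊕0⊕1⊕1⊕0⊕1⊕0⊕1⊕0⊕1⊕0⊕0 = 0
s8: b8⊕b9⊕b10⊕b11⊕b12⊕b13⊕b14⊕b15⊕b24⊕b25⊕b26⊕b27⊕b28⊕b29⊕b30⊕b31 = 1⊕1⊕1⊕1⊕1⊕0⊕1⊕1⊕0⊕1⊕0⊕1⊕0⊕1⊕0⊕0 = 0
s16: b16⊕b17⊕b18⊕b19⊕b20⊕b21⊕b22⊕b23⊕b24⊕b25⊕b26⊕b27⊕b28⊕b29⊕b30⊕b31 = 0⊕0⊕1⊕0⊕0⊕1⊕0⊕1⊕0⊕1⊕0⊕1⊕0⊕1⊕0⊕0 = 0
Syndrome (s16...s1) = 00000 → position 0 (no error).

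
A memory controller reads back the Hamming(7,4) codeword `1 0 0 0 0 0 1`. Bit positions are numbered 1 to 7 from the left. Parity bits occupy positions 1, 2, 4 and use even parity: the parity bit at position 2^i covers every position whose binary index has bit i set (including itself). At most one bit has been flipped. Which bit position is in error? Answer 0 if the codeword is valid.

6

s1: b1⊕b3⊕b5⊕b7 = 1⊕0⊕0⊕1 = 0
s2: b2⊕b3⊕b6⊕b7 = 0⊕0⊕0⊕1 = 1
s4: b4⊕b5⊕b6⊕b7 = 0⊕0⊕0⊕1 = 1
Syndrome (s4...s1) = 110 → position 6.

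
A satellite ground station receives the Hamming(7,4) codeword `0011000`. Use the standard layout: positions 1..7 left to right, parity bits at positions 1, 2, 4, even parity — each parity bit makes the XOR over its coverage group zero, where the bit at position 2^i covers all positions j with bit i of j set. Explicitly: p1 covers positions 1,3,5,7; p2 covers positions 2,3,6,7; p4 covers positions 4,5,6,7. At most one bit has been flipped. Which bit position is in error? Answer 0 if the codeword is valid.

s1: b1⊕b3⊕b5⊕b7 = 0⊕1⊕0⊕0 = 1
s2: b2⊕b3⊕b6⊕b7 = 0⊕1⊕0⊕0 = 1
s4: b4⊕b5⊕b6⊕b7 = 1⊕0⊕0⊕0 = 1
Syndrome (s4...s1) = 111 → position 7.

7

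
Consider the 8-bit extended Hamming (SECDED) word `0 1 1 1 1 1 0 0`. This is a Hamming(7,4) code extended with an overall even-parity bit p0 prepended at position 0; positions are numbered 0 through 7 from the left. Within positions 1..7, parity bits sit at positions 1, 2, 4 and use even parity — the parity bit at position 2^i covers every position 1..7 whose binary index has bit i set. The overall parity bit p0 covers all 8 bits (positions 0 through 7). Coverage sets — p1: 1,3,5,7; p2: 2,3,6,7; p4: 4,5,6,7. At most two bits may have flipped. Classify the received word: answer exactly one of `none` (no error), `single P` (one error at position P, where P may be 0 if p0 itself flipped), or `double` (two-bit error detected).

single 1

s1: b1⊕b3⊕b5⊕b7 = 1⊕1⊕1⊕0 = 1
s2: b2⊕b3⊕b6⊕b7 = 1⊕1⊕0⊕0 = 0
s4: b4⊕b5⊕b6⊕b7 = 1⊕1⊕0⊕0 = 0
Syndrome (s4...s1) = 001 → position 1.
Overall parity (XOR of all 8 bits, including p0): 0⊕1⊕1⊕1⊕1⊕1⊕0⊕0 = 1
Overall=1, syndrome position=1 → single-bit error at position 1.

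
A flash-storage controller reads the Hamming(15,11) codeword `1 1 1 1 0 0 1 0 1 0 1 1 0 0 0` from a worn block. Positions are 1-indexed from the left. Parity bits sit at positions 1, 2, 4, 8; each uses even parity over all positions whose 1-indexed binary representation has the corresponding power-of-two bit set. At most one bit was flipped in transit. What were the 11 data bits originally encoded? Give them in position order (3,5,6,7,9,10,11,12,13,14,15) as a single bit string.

s1: b1⊕b3⊕b5⊕b7⊕b9⊕b11⊕b13⊕b15 = 1⊕1⊕0⊕1⊕1⊕1⊕0⊕0 = 1
s2: b2⊕b3⊕b6⊕b7⊕b10⊕b11⊕b14⊕b15 = 1⊕1⊕0⊕1⊕0⊕1⊕0⊕0 = 0
s4: b4⊕b5⊕b6⊕b7⊕b12⊕b13⊕b14⊕b15 = 1⊕0⊕0⊕1⊕1⊕0⊕0⊕0 = 1
s8: b8⊕b9⊕b10⊕b11⊕b12⊕b13⊕b14⊕b15 = 0⊕1⊕0⊕1⊕1⊕0⊕0⊕0 = 1
Syndrome (s8...s1) = 1101 → position 13.
Flip bit 13: corrected codeword = 111100101011100
Data bits at positions 3,5,6,7,9,10,11,12,13,14,15: 10011011100

10011011100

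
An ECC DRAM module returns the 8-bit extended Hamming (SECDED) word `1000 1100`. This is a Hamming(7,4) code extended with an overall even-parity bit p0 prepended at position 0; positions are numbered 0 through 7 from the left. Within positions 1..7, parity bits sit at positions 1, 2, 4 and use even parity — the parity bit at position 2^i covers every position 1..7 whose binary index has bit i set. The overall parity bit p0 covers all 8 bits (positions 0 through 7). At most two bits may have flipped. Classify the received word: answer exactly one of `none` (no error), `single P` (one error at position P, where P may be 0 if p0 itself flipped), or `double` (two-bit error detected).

single 1

s1: b1⊕b3⊕b5⊕b7 = 0⊕0⊕1⊕0 = 1
s2: b2⊕b3⊕b6⊕b7 = 0⊕0⊕0⊕0 = 0
s4: b4⊕b5⊕b6⊕b7 = 1⊕1⊕0⊕0 = 0
Syndrome (s4...s1) = 001 → position 1.
Overall parity (XOR of all 8 bits, including p0): 1⊕0⊕0⊕0⊕1⊕1⊕0⊕0 = 1
Overall=1, syndrome position=1 → single-bit error at position 1.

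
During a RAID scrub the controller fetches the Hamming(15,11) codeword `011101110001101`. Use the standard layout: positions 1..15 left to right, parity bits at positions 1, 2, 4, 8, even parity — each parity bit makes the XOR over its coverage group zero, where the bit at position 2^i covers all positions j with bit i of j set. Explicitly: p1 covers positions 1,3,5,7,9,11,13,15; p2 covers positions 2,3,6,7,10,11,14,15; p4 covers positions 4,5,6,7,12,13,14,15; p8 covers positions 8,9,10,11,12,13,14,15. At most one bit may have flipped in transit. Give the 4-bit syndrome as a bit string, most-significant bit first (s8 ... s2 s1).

s1: b1⊕b3⊕b5⊕b7⊕b9⊕b11⊕b13⊕b15 = 0⊕1⊕0⊕1⊕0⊕0⊕1⊕1 = 0
s2: b2⊕b3⊕b6⊕b7⊕b10⊕b11⊕b14⊕b15 = 1⊕1⊕1⊕1⊕0⊕0⊕0⊕1 = 1
s4: b4⊕b5⊕b6⊕b7⊕b12⊕b13⊕b14⊕b15 = 1⊕0⊕1⊕1⊕1⊕1⊕0⊕1 = 0
s8: b8⊕b9⊕b10⊕b11⊕b12⊕b13⊕b14⊕b15 = 1⊕0⊕0⊕0⊕1⊕1⊕0⊕1 = 0
Syndrome (s8...s1) = 0010 → position 2.

0010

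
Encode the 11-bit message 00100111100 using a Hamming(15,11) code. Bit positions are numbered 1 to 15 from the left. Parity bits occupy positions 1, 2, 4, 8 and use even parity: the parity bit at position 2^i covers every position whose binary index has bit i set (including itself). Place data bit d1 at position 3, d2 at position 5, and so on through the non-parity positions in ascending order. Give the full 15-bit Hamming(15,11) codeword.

Place data bits at non-power-of-two positions: b3=0, b5=0, b6=1, b7=0, b9=0, b10=1, b11=1, b12=1, b13=1, b14=0, b15=0.
p1 = XOR of data positions {3,5,7,9,11,13,15} = 0⊕0⊕0⊕0⊕1⊕1⊕0 = 0
p2 = XOR of data positions {3,6,7,10,11,14,15} = 0⊕1⊕0⊕1⊕1⊕0⊕0 = 1
p4 = XOR of data positions {5,6,7,12,13,14,15} = 0⊕1⊕0⊕1⊕1⊕0⊕0 = 1
p8 = XOR of data positions {9,10,11,12,13,14,15} = 0⊕1⊕1⊕1⊕1⊕0⊕0 = 0
Codeword b1..b15 = 010101000111100

010101000111100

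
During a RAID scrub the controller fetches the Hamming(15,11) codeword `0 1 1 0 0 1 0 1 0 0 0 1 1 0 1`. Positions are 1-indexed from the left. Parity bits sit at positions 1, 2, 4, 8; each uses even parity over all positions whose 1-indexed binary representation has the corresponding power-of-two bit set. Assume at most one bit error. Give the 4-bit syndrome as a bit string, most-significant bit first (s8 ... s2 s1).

s1: b1⊕b3⊕b5⊕b7⊕b9⊕b11⊕b13⊕b15 = 0⊕1⊕0⊕0⊕0⊕0⊕1⊕1 = 1
s2: b2⊕b3⊕b6⊕b7⊕b10⊕b11⊕b14⊕b15 = 1⊕1⊕1⊕0⊕0⊕0⊕0⊕1 = 0
s4: b4⊕b5⊕b6⊕b7⊕b12⊕b13⊕b14⊕b15 = 0⊕0⊕1⊕0⊕1⊕1⊕0⊕1 = 0
s8: b8⊕b9⊕b10⊕b11⊕b12⊕b13⊕b14⊕b15 = 1⊕0⊕0⊕0⊕1⊕1⊕0⊕1 = 0
Syndrome (s8...s1) = 0001 → position 1.

0001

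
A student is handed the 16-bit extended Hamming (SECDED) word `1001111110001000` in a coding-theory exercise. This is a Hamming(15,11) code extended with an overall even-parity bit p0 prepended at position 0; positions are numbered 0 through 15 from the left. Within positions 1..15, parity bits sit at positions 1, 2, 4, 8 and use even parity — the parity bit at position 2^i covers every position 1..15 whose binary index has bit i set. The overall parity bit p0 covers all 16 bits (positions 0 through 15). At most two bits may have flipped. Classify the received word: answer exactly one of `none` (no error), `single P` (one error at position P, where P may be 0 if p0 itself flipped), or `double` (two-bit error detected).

double

s1: b1⊕b3⊕b5⊕b7⊕b9⊕b11⊕b13⊕b15 = 0⊕1⊕1⊕1⊕0⊕0⊕0⊕0 = 1
s2: b2⊕b3⊕b6⊕b7⊕b10⊕b11⊕b14⊕b15 = 0⊕1⊕1⊕1⊕0⊕0⊕0⊕0 = 1
s4: b4⊕b5⊕b6⊕b7⊕b12⊕b13⊕b14⊕b15 = 1⊕1⊕1⊕1⊕1⊕0⊕0⊕0 = 1
s8: b8⊕b9⊕b10⊕b11⊕b12⊕b13⊕b14⊕b15 = 1⊕0⊕0⊕0⊕1⊕0⊕0⊕0 = 0
Syndrome (s8...s1) = 0111 → position 7.
Overall parity (XOR of all 16 bits, including p0): 1⊕0⊕0⊕1⊕1⊕1⊕1⊕1⊕1⊕0⊕0⊕0⊕1⊕0⊕0⊕0 = 0
Overall=0, syndrome position=7 → double-bit error detected (uncorrectable).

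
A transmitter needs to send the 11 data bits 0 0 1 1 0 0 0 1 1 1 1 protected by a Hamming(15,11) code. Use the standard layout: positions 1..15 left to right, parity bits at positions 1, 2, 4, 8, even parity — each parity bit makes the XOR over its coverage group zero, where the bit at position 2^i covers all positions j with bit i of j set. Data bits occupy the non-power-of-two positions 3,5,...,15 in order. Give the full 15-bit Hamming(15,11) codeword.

Place data bits at non-power-of-two positions: b3=0, b5=0, b6=1, b7=1, b9=0, b10=0, b11=0, b12=1, b13=1, b14=1, b15=1.
p1 = XOR of data positions {3,5,7,9,11,13,15} = 0⊕0⊕1⊕0⊕0⊕1⊕1 = 1
p2 = XOR of data positions {3,6,7,10,11,14,15} = 0⊕1⊕1⊕0⊕0⊕1⊕1 = 0
p4 = XOR of data positions {5,6,7,12,13,14,15} = 0⊕1⊕1⊕1⊕1⊕1⊕1 = 0
p8 = XOR of data positions {9,10,11,12,13,14,15} = 0⊕0⊕0⊕1⊕1⊕1⊕1 = 0
Codeword b1..b15 = 100001100001111

100001100001111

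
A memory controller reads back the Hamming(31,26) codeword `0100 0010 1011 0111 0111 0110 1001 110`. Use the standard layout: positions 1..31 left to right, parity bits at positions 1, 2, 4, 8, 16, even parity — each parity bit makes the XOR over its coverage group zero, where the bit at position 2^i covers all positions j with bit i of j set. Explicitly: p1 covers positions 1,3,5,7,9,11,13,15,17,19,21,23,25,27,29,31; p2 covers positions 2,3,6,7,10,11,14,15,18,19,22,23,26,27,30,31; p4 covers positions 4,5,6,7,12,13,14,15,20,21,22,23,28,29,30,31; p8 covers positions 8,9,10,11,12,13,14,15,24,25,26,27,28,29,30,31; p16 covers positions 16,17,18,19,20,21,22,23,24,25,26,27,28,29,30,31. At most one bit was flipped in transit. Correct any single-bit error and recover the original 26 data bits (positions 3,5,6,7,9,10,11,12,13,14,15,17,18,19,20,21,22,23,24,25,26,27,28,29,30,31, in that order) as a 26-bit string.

00011011011011101101001110

s1: b1⊕b3⊕b5⊕b7⊕b9⊕b11⊕b13⊕b15⊕b17⊕b19⊕b21⊕b23⊕b25⊕b27⊕b29⊕b31 = 0⊕0⊕0⊕1⊕1⊕1⊕0⊕1⊕0⊕1⊕0⊕1⊕1⊕0⊕1⊕0 = 0
s2: b2⊕b3⊕b6⊕b7⊕b10⊕b11⊕b14⊕b15⊕b18⊕b19⊕b22⊕b23⊕b26⊕b27⊕b30⊕b31 = 1⊕0⊕0⊕1⊕0⊕1⊕1⊕1⊕1⊕1⊕1⊕1⊕0⊕0⊕1⊕0 = 0
s4: b4⊕b5⊕b6⊕b7⊕b12⊕b13⊕b14⊕b15⊕b20⊕b21⊕b22⊕b23⊕b28⊕b29⊕b30⊕b31 = 0⊕0⊕0⊕1⊕1⊕0⊕1⊕1⊕1⊕0⊕1⊕1⊕1⊕1⊕1⊕0 = 0
s8: b8⊕b9⊕b10⊕b11⊕b12⊕b13⊕b14⊕b15⊕b24⊕b25⊕b26⊕b27⊕b28⊕b29⊕b30⊕b31 = 0⊕1⊕0⊕1⊕1⊕0⊕1⊕1⊕0⊕1⊕0⊕0⊕1⊕1⊕1⊕0 = 1
s16: b16⊕b17⊕b18⊕b19⊕b20⊕b21⊕b22⊕b23⊕b24⊕b25⊕b26⊕b27⊕b28⊕b29⊕b30⊕b31 = 1⊕0⊕1⊕1⊕1⊕0⊕1⊕1⊕0⊕1⊕0⊕0⊕1⊕1⊕1⊕0 = 0
Syndrome (s16...s1) = 01000 → position 8.
Flip bit 8: corrected codeword = 0100001110110111011101101001110
Data bits at positions 3,5,6,7,9,10,11,12,13,14,15,17,18,19,20,21,22,23,24,25,26,27,28,29,30,31: 00011011011011101101001110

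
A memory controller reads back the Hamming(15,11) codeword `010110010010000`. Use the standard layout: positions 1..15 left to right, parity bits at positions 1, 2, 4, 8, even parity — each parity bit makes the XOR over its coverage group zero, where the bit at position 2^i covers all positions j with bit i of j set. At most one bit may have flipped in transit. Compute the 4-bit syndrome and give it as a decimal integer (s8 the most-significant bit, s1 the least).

0

s1: b1⊕b3⊕b5⊕b7⊕b9⊕b11⊕b13⊕b15 = 0⊕0⊕1⊕0⊕0⊕1⊕0⊕0 = 0
s2: b2⊕b3⊕b6⊕b7⊕b10⊕b11⊕b14⊕b15 = 1⊕0⊕0⊕0⊕0⊕1⊕0⊕0 = 0
s4: b4⊕b5⊕b6⊕b7⊕b12⊕b13⊕b14⊕b15 = 1⊕1⊕0⊕0⊕0⊕0⊕0⊕0 = 0
s8: b8⊕b9⊕b10⊕b11⊕b12⊕b13⊕b14⊕b15 = 1⊕0⊕0⊕1⊕0⊕0⊕0⊕0 = 0
Syndrome (s8...s1) = 0000 → position 0 (no error).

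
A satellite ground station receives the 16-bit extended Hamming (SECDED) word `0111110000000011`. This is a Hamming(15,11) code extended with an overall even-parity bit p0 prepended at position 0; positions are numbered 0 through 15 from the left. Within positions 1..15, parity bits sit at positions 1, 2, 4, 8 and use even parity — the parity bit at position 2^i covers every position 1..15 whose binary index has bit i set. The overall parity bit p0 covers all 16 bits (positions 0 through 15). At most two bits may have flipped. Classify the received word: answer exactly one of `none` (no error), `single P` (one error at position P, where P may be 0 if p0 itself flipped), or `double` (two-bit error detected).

s1: b1⊕b3⊕b5⊕b7⊕b9⊕b11⊕b13⊕b15 = 1⊕1⊕1⊕0⊕0⊕0⊕0⊕1 = 0
s2: b2⊕b3⊕b6⊕b7⊕b10⊕b11⊕b14⊕b15 = 1⊕1⊕0⊕0⊕0⊕0⊕1⊕1 = 0
s4: b4⊕b5⊕b6⊕b7⊕b12⊕b13⊕b14⊕b15 = 1⊕1⊕0⊕0⊕0⊕0⊕1⊕1 = 0
s8: b8⊕b9⊕b10⊕b11⊕b12⊕b13⊕b14⊕b15 = 0⊕0⊕0⊕0⊕0⊕0⊕1⊕1 = 0
Syndrome (s8...s1) = 0000 → position 0 (no error).
Overall parity (XOR of all 16 bits, including p0): 0⊕1⊕1⊕1⊕1⊕1⊕0⊕0⊕0⊕0⊕0⊕0⊕0⊕0⊕1⊕1 = 1
Overall=1, syndrome position=0 → single-bit error at position 0.

single 0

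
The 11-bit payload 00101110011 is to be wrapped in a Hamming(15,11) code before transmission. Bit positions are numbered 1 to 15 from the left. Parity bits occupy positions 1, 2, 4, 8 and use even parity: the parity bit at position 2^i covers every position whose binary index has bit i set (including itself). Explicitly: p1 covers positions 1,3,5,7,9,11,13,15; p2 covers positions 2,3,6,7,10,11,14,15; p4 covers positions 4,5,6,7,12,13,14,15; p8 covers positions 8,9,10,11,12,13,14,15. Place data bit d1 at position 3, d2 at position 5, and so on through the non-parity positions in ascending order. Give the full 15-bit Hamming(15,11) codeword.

Place data bits at non-power-of-two positions: b3=0, b5=0, b6=1, b7=0, b9=1, b10=1, b11=1, b12=0, b13=0, b14=1, b15=1.
p1 = XOR of data positions {3,5,7,9,11,13,15} = 0⊕0⊕0⊕1⊕1⊕0⊕1 = 1
p2 = XOR of data positions {3,6,7,10,11,14,15} = 0⊕1⊕0⊕1⊕1⊕1⊕1 = 1
p4 = XOR of data positions {5,6,7,12,13,14,15} = 0⊕1⊕0⊕0⊕0⊕1⊕1 = 1
p8 = XOR of data positions {9,10,11,12,13,14,15} = 1⊕1⊕1⊕0⊕0⊕1⊕1 = 1
Codeword b1..b15 = 110101011110011

110101011110011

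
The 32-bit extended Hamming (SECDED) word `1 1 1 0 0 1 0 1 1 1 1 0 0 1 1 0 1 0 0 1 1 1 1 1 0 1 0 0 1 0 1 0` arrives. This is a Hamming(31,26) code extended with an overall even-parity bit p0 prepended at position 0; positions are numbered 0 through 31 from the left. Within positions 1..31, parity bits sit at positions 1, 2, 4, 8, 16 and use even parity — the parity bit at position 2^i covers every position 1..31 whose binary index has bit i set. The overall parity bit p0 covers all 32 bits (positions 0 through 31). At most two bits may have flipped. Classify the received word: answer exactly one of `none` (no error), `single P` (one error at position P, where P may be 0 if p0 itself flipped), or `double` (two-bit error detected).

single 17

s1: b1⊕b3⊕b5⊕b7⊕b9⊕b11⊕b13⊕b15⊕b17⊕b19⊕b21⊕b23⊕b25⊕b27⊕b29⊕b31 = 1⊕0⊕1⊕1⊕1⊕0⊕1⊕0⊕0⊕1⊕1⊕1⊕1⊕0⊕0⊕0 = 1
s2: b2⊕b3⊕b6⊕b7⊕b10⊕b11⊕b14⊕b15⊕b18⊕b19⊕b22⊕b23⊕b26⊕b27⊕b30⊕b31 = 1⊕0⊕0⊕1⊕1⊕0⊕1⊕0⊕0⊕1⊕1⊕1⊕0⊕0⊕1⊕0 = 0
s4: b4⊕b5⊕b6⊕b7⊕b12⊕b13⊕b14⊕b15⊕b20⊕b21⊕b22⊕b23⊕b28⊕b29⊕b30⊕b31 = 0⊕1⊕0⊕1⊕0⊕1⊕1⊕0⊕1⊕1⊕1⊕1⊕1⊕0⊕1⊕0 = 0
s8: b8⊕b9⊕b10⊕b11⊕b12⊕b13⊕b14⊕b15⊕b24⊕b25⊕b26⊕b27⊕b28⊕b29⊕b30⊕b31 = 1⊕1⊕1⊕0⊕0⊕1⊕1⊕0⊕0⊕1⊕0⊕0⊕1⊕0⊕1⊕0 = 0
s16: b16⊕b17⊕b18⊕b19⊕b20⊕b21⊕b22⊕b23⊕b24⊕b25⊕b26⊕b27⊕b28⊕b29⊕b30⊕b31 = 1⊕0⊕0⊕1⊕1⊕1⊕1⊕1⊕0⊕1⊕0⊕0⊕1⊕0⊕1⊕0 = 1
Syndrome (s16...s1) = 10001 → position 17.
Overall parity (XOR of all 32 bits, including p0): 1⊕1⊕1⊕0⊕0⊕1⊕0⊕1⊕1⊕1⊕1⊕0⊕0⊕1⊕1⊕0⊕1⊕0⊕0⊕1⊕1⊕1⊕1⊕1⊕0⊕1⊕0⊕0⊕1⊕0⊕1⊕0 = 1
Overall=1, syndrome position=17 → single-bit error at position 17.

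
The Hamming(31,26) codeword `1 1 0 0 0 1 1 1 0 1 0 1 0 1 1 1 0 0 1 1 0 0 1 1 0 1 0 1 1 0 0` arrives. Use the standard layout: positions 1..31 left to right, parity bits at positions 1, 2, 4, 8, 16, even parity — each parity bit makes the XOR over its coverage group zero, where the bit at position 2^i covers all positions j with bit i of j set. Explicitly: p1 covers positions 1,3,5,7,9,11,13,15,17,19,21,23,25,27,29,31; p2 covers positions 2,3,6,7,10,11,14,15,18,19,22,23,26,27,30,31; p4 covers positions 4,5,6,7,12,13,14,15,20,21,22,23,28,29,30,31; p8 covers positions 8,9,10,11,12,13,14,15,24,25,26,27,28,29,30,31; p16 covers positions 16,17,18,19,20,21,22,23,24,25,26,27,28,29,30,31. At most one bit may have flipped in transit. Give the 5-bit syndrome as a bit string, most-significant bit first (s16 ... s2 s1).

01110

s1: b1⊕b3⊕b5⊕b7⊕b9⊕b11⊕b13⊕b15⊕b17⊕b19⊕b21⊕b23⊕b25⊕b27⊕b29⊕b31 = 1⊕0⊕0⊕1⊕0⊕0⊕0⊕1⊕0⊕1⊕0⊕1⊕0⊕0⊕1⊕0 = 0
s2: b2⊕b3⊕b6⊕b7⊕b10⊕b11⊕b14⊕b15⊕b18⊕b19⊕b22⊕b23⊕b26⊕b27⊕b30⊕b31 = 1⊕0⊕1⊕1⊕1⊕0⊕1⊕1⊕0⊕1⊕0⊕1⊕1⊕0⊕0⊕0 = 1
s4: b4⊕b5⊕b6⊕b7⊕b12⊕b13⊕b14⊕b15⊕b20⊕b21⊕b22⊕b23⊕b28⊕b29⊕b30⊕b31 = 0⊕0⊕1⊕1⊕1⊕0⊕1⊕1⊕1⊕0⊕0⊕1⊕1⊕1⊕0⊕0 = 1
s8: b8⊕b9⊕b10⊕b11⊕b12⊕b13⊕b14⊕b15⊕b24⊕b25⊕b26⊕b27⊕b28⊕b29⊕b30⊕b31 = 1⊕0⊕1⊕0⊕1⊕0⊕1⊕1⊕1⊕0⊕1⊕0⊕1⊕1⊕0⊕0 = 1
s16: b16⊕b17⊕b18⊕b19⊕b20⊕b21⊕b22⊕b23⊕b24⊕b25⊕b26⊕b27⊕b28⊕b29⊕b30⊕b31 = 1⊕0⊕0⊕1⊕1⊕0⊕0⊕1⊕1⊕0⊕1⊕0⊕1⊕1⊕0⊕0 = 0
Syndrome (s16...s1) = 01110 → position 14.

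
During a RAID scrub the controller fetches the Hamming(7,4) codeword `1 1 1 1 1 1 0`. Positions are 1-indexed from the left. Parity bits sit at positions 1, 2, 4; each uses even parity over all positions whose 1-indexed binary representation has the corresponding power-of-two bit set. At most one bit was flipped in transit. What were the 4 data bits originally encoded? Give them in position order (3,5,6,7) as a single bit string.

s1: b1⊕b3⊕b5⊕b7 = 1⊕1⊕1⊕0 = 1
s2: b2⊕b3⊕b6⊕b7 = 1⊕1⊕1⊕0 = 1
s4: b4⊕b5⊕b6⊕b7 = 1⊕1⊕1⊕0 = 1
Syndrome (s4...s1) = 111 → position 7.
Flip bit 7: corrected codeword = 1111111
Data bits at positions 3,5,6,7: 1111

1111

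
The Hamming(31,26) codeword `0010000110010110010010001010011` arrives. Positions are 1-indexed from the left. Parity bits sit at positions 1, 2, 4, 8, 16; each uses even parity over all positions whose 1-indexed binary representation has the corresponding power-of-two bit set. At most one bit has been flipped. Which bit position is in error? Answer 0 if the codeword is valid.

11

s1: b1⊕b3⊕b5⊕b7⊕b9⊕b11⊕b13⊕b15⊕b17⊕b19⊕b21⊕b23⊕b25⊕b27⊕b29⊕b31 = 0⊕1⊕0⊕0⊕1⊕0⊕0⊕1⊕0⊕0⊕1⊕0⊕1⊕1⊕0⊕1 = 1
s2: b2⊕b3⊕b6⊕b7⊕b10⊕b11⊕b14⊕b15⊕b18⊕b19⊕b22⊕b23⊕b26⊕b27⊕b30⊕b31 = 0⊕1⊕0⊕0⊕0⊕0⊕1⊕1⊕1⊕0⊕0⊕0⊕0⊕1⊕1⊕1 = 1
s4: b4⊕b5⊕b6⊕b7⊕b12⊕b13⊕b14⊕b15⊕b20⊕b21⊕b22⊕b23⊕b28⊕b29⊕b30⊕b31 = 0⊕0⊕0⊕0⊕1⊕0⊕1⊕1⊕0⊕1⊕0⊕0⊕0⊕0⊕1⊕1 = 0
s8: b8⊕b9⊕b10⊕b11⊕b12⊕b13⊕b14⊕b15⊕b24⊕b25⊕b26⊕b27⊕b28⊕b29⊕b30⊕b31 = 1⊕1⊕0⊕0⊕1⊕0⊕1⊕1⊕0⊕1⊕0⊕1⊕0⊕0⊕1⊕1 = 1
s16: b16⊕b17⊕b18⊕b19⊕b20⊕b21⊕b22⊕b23⊕b24⊕b25⊕b26⊕b27⊕b28⊕b29⊕b30⊕b31 = 0⊕0⊕1⊕0⊕0⊕1⊕0⊕0⊕0⊕1⊕0⊕1⊕0⊕0⊕1⊕1 = 0
Syndrome (s16...s1) = 01011 → position 11.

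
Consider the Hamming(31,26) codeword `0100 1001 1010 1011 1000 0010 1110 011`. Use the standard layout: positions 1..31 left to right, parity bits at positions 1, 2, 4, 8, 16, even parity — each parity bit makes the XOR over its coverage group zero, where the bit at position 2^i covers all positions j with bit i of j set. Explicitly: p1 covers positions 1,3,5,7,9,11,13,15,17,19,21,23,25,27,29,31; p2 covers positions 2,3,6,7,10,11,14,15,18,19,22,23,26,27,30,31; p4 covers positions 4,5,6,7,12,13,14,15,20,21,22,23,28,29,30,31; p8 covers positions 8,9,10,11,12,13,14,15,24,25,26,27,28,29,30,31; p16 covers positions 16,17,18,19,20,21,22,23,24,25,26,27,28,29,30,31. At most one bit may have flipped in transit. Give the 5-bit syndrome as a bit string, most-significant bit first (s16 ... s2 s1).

00000

s1: b1⊕b3⊕b5⊕b7⊕b9⊕b11⊕b13⊕b15⊕b17⊕b19⊕b21⊕b23⊕b25⊕b27⊕b29⊕b31 = 0⊕0⊕1⊕0⊕1⊕1⊕1⊕1⊕1⊕0⊕0⊕1⊕1⊕1⊕0⊕1 = 0
s2: b2⊕b3⊕b6⊕b7⊕b10⊕b11⊕b14⊕b15⊕b18⊕b19⊕b22⊕b23⊕b26⊕b27⊕b30⊕b31 = 1⊕0⊕0⊕0⊕0⊕1⊕0⊕1⊕0⊕0⊕0⊕1⊕1⊕1⊕1⊕1 = 0
s4: b4⊕b5⊕b6⊕b7⊕b12⊕b13⊕b14⊕b15⊕b20⊕b21⊕b22⊕b23⊕b28⊕b29⊕b30⊕b31 = 0⊕1⊕0⊕0⊕0⊕1⊕0⊕1⊕0⊕0⊕0⊕1⊕0⊕0⊕1⊕1 = 0
s8: b8⊕b9⊕b10⊕b11⊕b12⊕b13⊕b14⊕b15⊕b24⊕b25⊕b26⊕b27⊕b28⊕b29⊕b30⊕b31 = 1⊕1⊕0⊕1⊕0⊕1⊕0⊕1⊕0⊕1⊕1⊕1⊕0⊕0⊕1⊕1 = 0
s16: b16⊕b17⊕b18⊕b19⊕b20⊕b21⊕b22⊕b23⊕b24⊕b25⊕b26⊕b27⊕b28⊕b29⊕b30⊕b31 = 1⊕1⊕0⊕0⊕0⊕0⊕0⊕1⊕0⊕1⊕1⊕1⊕0⊕0⊕1⊕1 = 0
Syndrome (s16...s1) = 00000 → position 0 (no error).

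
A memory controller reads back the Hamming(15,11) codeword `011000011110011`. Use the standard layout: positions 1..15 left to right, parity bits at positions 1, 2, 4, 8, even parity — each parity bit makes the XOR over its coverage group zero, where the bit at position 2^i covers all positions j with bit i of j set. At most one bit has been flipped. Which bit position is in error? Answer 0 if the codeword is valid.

0

s1: b1⊕b3⊕b5⊕b7⊕b9⊕b11⊕b13⊕b15 = 0⊕1⊕0⊕0⊕1⊕1⊕0⊕1 = 0
s2: b2⊕b3⊕b6⊕b7⊕b10⊕b11⊕b14⊕b15 = 1⊕1⊕0⊕0⊕1⊕1⊕1⊕1 = 0
s4: b4⊕b5⊕b6⊕b7⊕b12⊕b13⊕b14⊕b15 = 0⊕0⊕0⊕0⊕0⊕0⊕1⊕1 = 0
s8: b8⊕b9⊕b10⊕b11⊕b12⊕b13⊕b14⊕b15 = 1⊕1⊕1⊕1⊕0⊕0⊕1⊕1 = 0
Syndrome (s8...s1) = 0000 → position 0 (no error).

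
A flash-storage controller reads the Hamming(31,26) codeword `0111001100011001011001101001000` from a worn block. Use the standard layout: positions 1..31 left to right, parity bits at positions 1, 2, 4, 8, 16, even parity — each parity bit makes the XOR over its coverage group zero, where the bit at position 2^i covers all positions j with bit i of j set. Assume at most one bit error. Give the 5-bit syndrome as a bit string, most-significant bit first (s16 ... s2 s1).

11110

s1: b1⊕b3⊕b5⊕b7⊕b9⊕b11⊕b13⊕b15⊕b17⊕b19⊕b21⊕b23⊕b25⊕b27⊕b29⊕b31 = 0⊕1⊕0⊕1⊕0⊕0⊕1⊕0⊕0⊕1⊕0⊕1⊕1⊕0⊕0⊕0 = 0
s2: b2⊕b3⊕b6⊕b7⊕b10⊕b11⊕b14⊕b15⊕b18⊕b19⊕b22⊕b23⊕b26⊕b27⊕b30⊕b31 = 1⊕1⊕0⊕1⊕0⊕0⊕0⊕0⊕1⊕1⊕1⊕1⊕0⊕0⊕0⊕0 = 1
s4: b4⊕b5⊕b6⊕b7⊕b12⊕b13⊕b14⊕b15⊕b20⊕b21⊕b22⊕b23⊕b28⊕b29⊕b30⊕b31 = 1⊕0⊕0⊕1⊕1⊕1⊕0⊕0⊕0⊕0⊕1⊕1⊕1⊕0⊕0⊕0 = 1
s8: b8⊕b9⊕b10⊕b11⊕b12⊕b13⊕b14⊕b15⊕b24⊕b25⊕b26⊕b27⊕b28⊕b29⊕b30⊕b31 = 1⊕0⊕0⊕0⊕1⊕1⊕0⊕0⊕0⊕1⊕0⊕0⊕1⊕0⊕0⊕0 = 1
s16: b16⊕b17⊕b18⊕b19⊕b20⊕b21⊕b22⊕b23⊕b24⊕b25⊕b26⊕b27⊕b28⊕b29⊕b30⊕b31 = 1⊕0⊕1⊕1⊕0⊕0⊕1⊕1⊕0⊕1⊕0⊕0⊕1⊕0⊕0⊕0 = 1
Syndrome (s16...s1) = 11110 → position 30.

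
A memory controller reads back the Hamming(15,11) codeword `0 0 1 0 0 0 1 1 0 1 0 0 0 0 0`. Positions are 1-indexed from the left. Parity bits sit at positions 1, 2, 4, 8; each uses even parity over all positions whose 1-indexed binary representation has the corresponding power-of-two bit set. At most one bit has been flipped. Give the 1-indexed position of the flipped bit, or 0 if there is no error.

6

s1: b1⊕b3⊕b5⊕b7⊕b9⊕b11⊕b13⊕b15 = 0⊕1⊕0⊕1⊕0⊕0⊕0⊕0 = 0
s2: b2⊕b3⊕b6⊕b7⊕b10⊕b11⊕b14⊕b15 = 0⊕1⊕0⊕1⊕1⊕0⊕0⊕0 = 1
s4: b4⊕b5⊕b6⊕b7⊕b12⊕b13⊕b14⊕b15 = 0⊕0⊕0⊕1⊕0⊕0⊕0⊕0 = 1
s8: b8⊕b9⊕b10⊕b11⊕b12⊕b13⊕b14⊕b15 = 1⊕0⊕1⊕0⊕0⊕0⊕0⊕0 = 0
Syndrome (s8...s1) = 0110 → position 6.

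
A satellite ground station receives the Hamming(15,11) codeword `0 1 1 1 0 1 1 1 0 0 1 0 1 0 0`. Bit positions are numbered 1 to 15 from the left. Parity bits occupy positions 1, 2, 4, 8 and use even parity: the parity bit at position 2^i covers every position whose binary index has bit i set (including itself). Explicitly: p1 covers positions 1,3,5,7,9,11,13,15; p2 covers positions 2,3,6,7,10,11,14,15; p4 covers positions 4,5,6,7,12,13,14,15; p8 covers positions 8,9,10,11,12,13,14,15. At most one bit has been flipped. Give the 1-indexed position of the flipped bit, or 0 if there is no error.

s1: b1⊕b3⊕b5⊕b7⊕b9⊕b11⊕b13⊕b15 = 0⊕1⊕0⊕1⊕0⊕1⊕1⊕0 = 0
s2: b2⊕b3⊕b6⊕b7⊕b10⊕b11⊕b14⊕b15 = 1⊕1⊕1⊕1⊕0⊕1⊕0⊕0 = 1
s4: b4⊕b5⊕b6⊕b7⊕b12⊕b13⊕b14⊕b15 = 1⊕0⊕1⊕1⊕0⊕1⊕0⊕0 = 0
s8: b8⊕b9⊕b10⊕b11⊕b12⊕b13⊕b14⊕b15 = 1⊕0⊕0⊕1⊕0⊕1⊕0⊕0 = 1
Syndrome (s8...s1) = 1010 → position 10.

10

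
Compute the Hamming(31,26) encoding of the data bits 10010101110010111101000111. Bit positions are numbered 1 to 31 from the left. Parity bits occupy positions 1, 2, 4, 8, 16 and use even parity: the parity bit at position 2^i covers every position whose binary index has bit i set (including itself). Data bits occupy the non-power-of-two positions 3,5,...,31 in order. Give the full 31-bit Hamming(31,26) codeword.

0111001001011101010111101000111

Place data bits at non-power-of-two positions: b3=1, b5=0, b6=0, b7=1, b9=0, b10=1, b11=0, b12=1, b13=1, b14=1, b15=0, b17=0, b18=1, b19=0, b20=1, b21=1, b22=1, b23=1, b24=0, b25=1, b26=0, b27=0, b28=0, b29=1, b30=1, b31=1.
p1 = XOR of data positions {3,5,7,9,11,13,15,17,19,21,23,25,27,29,31} = 1⊕0⊕1⊕0⊕0⊕1⊕0⊕0⊕0⊕1⊕1⊕1⊕0⊕1⊕1 = 0
p2 = XOR of data positions {3,6,7,10,11,14,15,18,19,22,23,26,27,30,31} = 1⊕0⊕1⊕1⊕0⊕1⊕0⊕1⊕0⊕1⊕1⊕0⊕0⊕1⊕1 = 1
p4 = XOR of data positions {5,6,7,12,13,14,15,20,21,22,23,28,29,30,31} = 0⊕0⊕1⊕1⊕1⊕1⊕0⊕1⊕1⊕1⊕1⊕0⊕1⊕1⊕1 = 1
p8 = XOR of data positions {9,10,11,12,13,14,15,24,25,26,27,28,29,30,31} = 0⊕1⊕0⊕1⊕1⊕1⊕0⊕0⊕1⊕0⊕0⊕0⊕1⊕1⊕1 = 0
p16 = XOR of data positions {17,18,19,20,21,22,23,24,25,26,27,28,29,30,31} = 0⊕1⊕0⊕1⊕1⊕1⊕1⊕0⊕1⊕0⊕0⊕0⊕1⊕1⊕1 = 1
Codeword b1..b31 = 0111001001011101010111101000111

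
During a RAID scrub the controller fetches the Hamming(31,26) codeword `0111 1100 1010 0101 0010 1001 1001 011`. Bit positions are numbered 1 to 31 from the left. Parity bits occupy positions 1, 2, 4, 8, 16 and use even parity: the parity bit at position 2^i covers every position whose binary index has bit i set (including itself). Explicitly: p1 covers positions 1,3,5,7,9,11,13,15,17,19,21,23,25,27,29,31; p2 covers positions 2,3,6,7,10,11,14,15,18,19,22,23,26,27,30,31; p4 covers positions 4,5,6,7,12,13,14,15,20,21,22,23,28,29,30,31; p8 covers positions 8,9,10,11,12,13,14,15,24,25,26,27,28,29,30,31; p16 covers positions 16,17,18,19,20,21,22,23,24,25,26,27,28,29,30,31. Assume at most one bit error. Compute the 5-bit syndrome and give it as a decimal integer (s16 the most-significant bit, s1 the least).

s1: b1⊕b3⊕b5⊕b7⊕b9⊕b11⊕b13⊕b15⊕b17⊕b19⊕b21⊕b23⊕b25⊕b27⊕b29⊕b31 = 0⊕1⊕1⊕0⊕1⊕1⊕0⊕0⊕0⊕1⊕1⊕0⊕1⊕0⊕0⊕1 = 0
s2: b2⊕b3⊕b6⊕b7⊕b10⊕b11⊕b14⊕b15⊕b18⊕b19⊕b22⊕b23⊕b26⊕b27⊕b30⊕b31 = 1⊕1⊕1⊕0⊕0⊕1⊕1⊕0⊕0⊕1⊕0⊕0⊕0⊕0⊕1⊕1 = 0
s4: b4⊕b5⊕b6⊕b7⊕b12⊕b13⊕b14⊕b15⊕b20⊕b21⊕b22⊕b23⊕b28⊕b29⊕b30⊕b31 = 1⊕1⊕1⊕0⊕0⊕0⊕1⊕0⊕0⊕1⊕0⊕0⊕1⊕0⊕1⊕1 = 0
s8: b8⊕b9⊕b10⊕b11⊕b12⊕b13⊕b14⊕b15⊕b24⊕b25⊕b26⊕b27⊕b28⊕b29⊕b30⊕b31 = 0⊕1⊕0⊕1⊕0⊕0⊕1⊕0⊕1⊕1⊕0⊕0⊕1⊕0⊕1⊕1 = 0
s16: b16⊕b17⊕b18⊕b19⊕b20⊕b21⊕b22⊕b23⊕b24⊕b25⊕b26⊕b27⊕b28⊕b29⊕b30⊕b31 = 1⊕0⊕0⊕1⊕0⊕1⊕0⊕0⊕1⊕1⊕0⊕0⊕1⊕0⊕1⊕1 = 0
Syndrome (s16...s1) = 00000 → position 0 (no error).

0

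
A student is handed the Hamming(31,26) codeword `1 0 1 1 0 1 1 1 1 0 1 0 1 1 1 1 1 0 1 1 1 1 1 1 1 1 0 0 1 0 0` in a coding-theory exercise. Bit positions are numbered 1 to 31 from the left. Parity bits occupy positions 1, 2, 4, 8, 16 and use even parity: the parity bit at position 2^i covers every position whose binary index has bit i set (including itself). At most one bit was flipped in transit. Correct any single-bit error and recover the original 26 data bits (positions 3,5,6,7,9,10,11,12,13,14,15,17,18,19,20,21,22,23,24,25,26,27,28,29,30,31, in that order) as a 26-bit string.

s1: b1⊕b3⊕b5⊕b7⊕b9⊕b11⊕b13⊕b15⊕b17⊕b19⊕b21⊕b23⊕b25⊕b27⊕b29⊕b31 = 1⊕1⊕0⊕1⊕1⊕1⊕1⊕1⊕1⊕1⊕1⊕1⊕1⊕0⊕1⊕0 = 1
s2: b2⊕b3⊕b6⊕b7⊕b10⊕b11⊕b14⊕b15⊕b18⊕b19⊕b22⊕b23⊕b26⊕b27⊕b30⊕b31 = 0⊕1⊕1⊕1⊕0⊕1⊕1⊕1⊕0⊕1⊕1⊕1⊕1⊕0⊕0⊕0 = 0
s4: b4⊕b5⊕b6⊕b7⊕b12⊕b13⊕b14⊕b15⊕b20⊕b21⊕b22⊕b23⊕b28⊕b29⊕b30⊕b31 = 1⊕0⊕1⊕1⊕0⊕1⊕1⊕1⊕1⊕1⊕1⊕1⊕0⊕1⊕0⊕0 = 1
s8: b8⊕b9⊕b10⊕b11⊕b12⊕b13⊕b14⊕b15⊕b24⊕b25⊕b26⊕b27⊕b28⊕b29⊕b30⊕b31 = 1⊕1⊕0⊕1⊕0⊕1⊕1⊕1⊕1⊕1⊕1⊕0⊕0⊕1⊕0⊕0 = 0
s16: b16⊕b17⊕b18⊕b19⊕b20⊕b21⊕b22⊕b23⊕b24⊕b25⊕b26⊕b27⊕b28⊕b29⊕b30⊕b31 = 1⊕1⊕0⊕1⊕1⊕1⊕1⊕1⊕1⊕1⊕1⊕0⊕0⊕1⊕0⊕0 = 1
Syndrome (s16...s1) = 10101 → position 21.
Flip bit 21: corrected codeword = 1011011110101111101101111100100
Data bits at positions 3,5,6,7,9,10,11,12,13,14,15,17,18,19,20,21,22,23,24,25,26,27,28,29,30,31: 10111010111101101111100100

10111010111101101111100100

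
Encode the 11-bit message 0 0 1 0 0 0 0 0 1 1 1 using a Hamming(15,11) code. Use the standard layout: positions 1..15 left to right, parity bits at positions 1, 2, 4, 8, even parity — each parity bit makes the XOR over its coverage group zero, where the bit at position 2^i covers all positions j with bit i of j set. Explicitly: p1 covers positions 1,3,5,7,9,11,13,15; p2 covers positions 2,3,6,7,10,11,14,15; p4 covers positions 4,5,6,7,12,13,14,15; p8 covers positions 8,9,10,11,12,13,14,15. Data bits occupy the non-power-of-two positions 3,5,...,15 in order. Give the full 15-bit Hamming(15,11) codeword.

Place data bits at non-power-of-two positions: b3=0, b5=0, b6=1, b7=0, b9=0, b10=0, b11=0, b12=0, b13=1, b14=1, b15=1.
p1 = XOR of data positions {3,5,7,9,11,13,15} = 0⊕0⊕0⊕0⊕0⊕1⊕1 = 0
p2 = XOR of data positions {3,6,7,10,11,14,15} = 0⊕1⊕0⊕0⊕0⊕1⊕1 = 1
p4 = XOR of data positions {5,6,7,12,13,14,15} = 0⊕1⊕0⊕0⊕1⊕1⊕1 = 0
p8 = XOR of data positions {9,10,11,12,13,14,15} = 0⊕0⊕0⊕0⊕1⊕1⊕1 = 1
Codeword b1..b15 = 010001010000111

010001010000111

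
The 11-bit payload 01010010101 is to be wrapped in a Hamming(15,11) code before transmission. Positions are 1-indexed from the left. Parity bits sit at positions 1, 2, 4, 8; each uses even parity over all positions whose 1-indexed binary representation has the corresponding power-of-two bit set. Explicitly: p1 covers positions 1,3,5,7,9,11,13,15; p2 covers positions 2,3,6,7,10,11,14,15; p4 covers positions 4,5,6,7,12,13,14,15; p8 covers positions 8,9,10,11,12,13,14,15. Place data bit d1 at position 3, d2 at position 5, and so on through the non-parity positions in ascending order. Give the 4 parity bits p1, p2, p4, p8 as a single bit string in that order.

1101

Place data bits at non-power-of-two positions: b3=0, b5=1, b6=0, b7=1, b9=0, b10=0, b11=1, b12=0, b13=1, b14=0, b15=1.
p1 = XOR of data positions {3,5,7,9,11,13,15} = 0⊕1⊕1⊕0⊕1⊕1⊕1 = 1
p2 = XOR of data positions {3,6,7,10,11,14,15} = 0⊕0⊕1⊕0⊕1⊕0⊕1 = 1
p4 = XOR of data positions {5,6,7,12,13,14,15} = 1⊕0⊕1⊕0⊕1⊕0⊕1 = 0
p8 = XOR of data positions {9,10,11,12,13,14,15} = 0⊕0⊕1⊕0⊕1⊕0⊕1 = 1
Parity bits p1,p2,p4,p8 = 1101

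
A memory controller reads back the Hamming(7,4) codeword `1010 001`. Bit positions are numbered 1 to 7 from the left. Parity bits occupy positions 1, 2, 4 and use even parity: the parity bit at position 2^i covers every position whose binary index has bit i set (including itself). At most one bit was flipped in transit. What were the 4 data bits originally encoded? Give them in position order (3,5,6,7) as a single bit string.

s1: b1⊕b3⊕b5⊕b7 = 1⊕1⊕0⊕1 = 1
s2: b2⊕b3⊕b6⊕b7 = 0⊕1⊕0⊕1 = 0
s4: b4⊕b5⊕b6⊕b7 = 0⊕0⊕0⊕1 = 1
Syndrome (s4...s1) = 101 → position 5.
Flip bit 5: corrected codeword = 1010101
Data bits at positions 3,5,6,7: 1101

1101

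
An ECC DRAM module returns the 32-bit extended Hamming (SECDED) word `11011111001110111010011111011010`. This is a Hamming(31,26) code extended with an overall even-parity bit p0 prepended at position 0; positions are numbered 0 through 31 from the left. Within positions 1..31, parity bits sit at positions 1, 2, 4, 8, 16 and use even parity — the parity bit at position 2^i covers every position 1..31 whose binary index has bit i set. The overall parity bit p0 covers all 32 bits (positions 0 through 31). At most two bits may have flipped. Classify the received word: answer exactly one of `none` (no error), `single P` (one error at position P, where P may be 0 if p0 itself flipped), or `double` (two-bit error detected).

none

s1: b1⊕b3⊕b5⊕b7⊕b9⊕b11⊕b13⊕b15⊕b17⊕b19⊕b21⊕b23⊕b25⊕b27⊕b29⊕b31 = 1⊕1⊕1⊕1⊕0⊕1⊕0⊕1⊕0⊕0⊕1⊕1⊕1⊕1⊕0⊕0 = 0
s2: b2⊕b3⊕b6⊕b7⊕b10⊕b11⊕b14⊕b15⊕b18⊕b19⊕b22⊕b23⊕b26⊕b27⊕b30⊕b31 = 0⊕1⊕1⊕1⊕1⊕1⊕1⊕1⊕1⊕0⊕1⊕1⊕0⊕1⊕1⊕0 = 0
s4: b4⊕b5⊕b6⊕b7⊕b12⊕b13⊕b14⊕b15⊕b20⊕b21⊕b22⊕b23⊕b28⊕b29⊕b30⊕b31 = 1⊕1⊕1⊕1⊕1⊕0⊕1⊕1⊕0⊕1⊕1⊕1⊕1⊕0⊕1⊕0 = 0
s8: b8⊕b9⊕b10⊕b11⊕b12⊕b13⊕b14⊕b15⊕b24⊕b25⊕b26⊕b27⊕b28⊕b29⊕b30⊕b31 = 0⊕0⊕1⊕1⊕1⊕0⊕1⊕1⊕1⊕1⊕0⊕1⊕1⊕0⊕1⊕0 = 0
s16: b16⊕b17⊕b18⊕b19⊕b20⊕b21⊕b22⊕b23⊕b24⊕b25⊕b26⊕b27⊕b28⊕b29⊕b30⊕b31 = 1⊕0⊕1⊕0⊕0⊕1⊕1⊕1⊕1⊕1⊕0⊕1⊕1⊕0⊕1⊕0 = 0
Syndrome (s16...s1) = 00000 → position 0 (no error).
Overall parity (XOR of all 32 bits, including p0): 1⊕1⊕0⊕1⊕1⊕1⊕1⊕1⊕0⊕0⊕1⊕1⊕1⊕0⊕1⊕1⊕1⊕0⊕1⊕0⊕0⊕1⊕1⊕1⊕1⊕1⊕0⊕1⊕1⊕0⊕1⊕0 = 0
Overall=0, syndrome position=0 → no error.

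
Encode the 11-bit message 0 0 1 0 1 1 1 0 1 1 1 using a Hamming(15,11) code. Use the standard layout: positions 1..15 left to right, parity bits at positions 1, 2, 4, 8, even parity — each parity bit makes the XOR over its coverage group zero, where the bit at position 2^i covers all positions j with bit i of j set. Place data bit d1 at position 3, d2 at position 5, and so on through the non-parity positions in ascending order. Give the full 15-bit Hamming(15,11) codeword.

010001001110111

Place data bits at non-power-of-two positions: b3=0, b5=0, b6=1, b7=0, b9=1, b10=1, b11=1, b12=0, b13=1, b14=1, b15=1.
p1 = XOR of data positions {3,5,7,9,11,13,15} = 0⊕0⊕0⊕1⊕1⊕1⊕1 = 0
p2 = XOR of data positions {3,6,7,10,11,14,15} = 0⊕1⊕0⊕1⊕1⊕1⊕1 = 1
p4 = XOR of data positions {5,6,7,12,13,14,15} = 0⊕1⊕0⊕0⊕1⊕1⊕1 = 0
p8 = XOR of data positions {9,10,11,12,13,14,15} = 1⊕1⊕1⊕0⊕1⊕1⊕1 = 0
Codeword b1..b15 = 010001001110111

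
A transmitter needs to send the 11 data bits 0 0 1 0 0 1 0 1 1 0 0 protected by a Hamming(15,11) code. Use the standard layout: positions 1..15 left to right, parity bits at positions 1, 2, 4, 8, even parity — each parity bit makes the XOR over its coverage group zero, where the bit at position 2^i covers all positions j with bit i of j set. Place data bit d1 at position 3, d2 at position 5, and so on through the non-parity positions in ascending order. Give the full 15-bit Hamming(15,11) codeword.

Place data bits at non-power-of-two positions: b3=0, b5=0, b6=1, b7=0, b9=0, b10=1, b11=0, b12=1, b13=1, b14=0, b15=0.
p1 = XOR of data positions {3,5,7,9,11,13,15} = 0⊕0⊕0⊕0⊕0⊕1⊕0 = 1
p2 = XOR of data positions {3,6,7,10,11,14,15} = 0⊕1⊕0⊕1⊕0⊕0⊕0 = 0
p4 = XOR of data positions {5,6,7,12,13,14,15} = 0⊕1⊕0⊕1⊕1⊕0⊕0 = 1
p8 = XOR of data positions {9,10,11,12,13,14,15} = 0⊕1⊕0⊕1⊕1⊕0⊕0 = 1
Codeword b1..b15 = 100101010101100

100101010101100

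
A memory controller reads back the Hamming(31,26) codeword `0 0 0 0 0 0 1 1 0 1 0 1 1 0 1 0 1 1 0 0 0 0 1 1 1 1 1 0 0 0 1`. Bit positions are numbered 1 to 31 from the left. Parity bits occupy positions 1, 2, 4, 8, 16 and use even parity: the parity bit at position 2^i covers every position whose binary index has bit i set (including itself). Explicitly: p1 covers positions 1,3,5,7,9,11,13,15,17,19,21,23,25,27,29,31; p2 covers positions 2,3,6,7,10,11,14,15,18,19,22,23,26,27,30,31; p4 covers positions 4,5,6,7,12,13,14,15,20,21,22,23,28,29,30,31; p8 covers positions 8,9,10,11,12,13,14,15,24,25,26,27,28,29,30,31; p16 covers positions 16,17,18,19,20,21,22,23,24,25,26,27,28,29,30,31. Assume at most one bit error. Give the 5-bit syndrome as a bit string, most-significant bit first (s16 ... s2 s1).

s1: b1⊕b3⊕b5⊕b7⊕b9⊕b11⊕b13⊕b15⊕b17⊕b19⊕b21⊕b23⊕b25⊕b27⊕b29⊕b31 = 0⊕0⊕0⊕1⊕0⊕0⊕1⊕1⊕1⊕0⊕0⊕1⊕1⊕1⊕0⊕1 = 0
s2: b2⊕b3⊕b6⊕b7⊕b10⊕b11⊕b14⊕b15⊕b18⊕b19⊕b22⊕b23⊕b26⊕b27⊕b30⊕b31 = 0⊕0⊕0⊕1⊕1⊕0⊕0⊕1⊕1⊕0⊕0⊕1⊕1⊕1⊕0⊕1 = 0
s4: b4⊕b5⊕b6⊕b7⊕b12⊕b13⊕b14⊕b15⊕b20⊕b21⊕b22⊕b23⊕b28⊕b29⊕b30⊕b31 = 0⊕0⊕0⊕1⊕1⊕1⊕0⊕1⊕0⊕0⊕0⊕1⊕0⊕0⊕0⊕1 = 0
s8: b8⊕b9⊕b10⊕b11⊕b12⊕b13⊕b14⊕b15⊕b24⊕b25⊕b26⊕b27⊕b28⊕b29⊕b30⊕b31 = 1⊕0⊕1⊕0⊕1⊕1⊕0⊕1⊕1⊕1⊕1⊕1⊕0⊕0⊕0⊕1 = 0
s16: b16⊕b17⊕b18⊕b19⊕b20⊕b21⊕b22⊕b23⊕b24⊕b25⊕b26⊕b27⊕b28⊕b29⊕b30⊕b31 = 0⊕1⊕1⊕0⊕0⊕0⊕0⊕1⊕1⊕1⊕1⊕1⊕0⊕0⊕0⊕1 = 0
Syndrome (s16...s1) = 00000 → position 0 (no error).

00000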